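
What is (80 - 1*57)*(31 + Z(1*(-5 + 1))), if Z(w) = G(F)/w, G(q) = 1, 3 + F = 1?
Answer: 2829/4 ≈ 707.25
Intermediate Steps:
F = -2 (F = -3 + 1 = -2)
Z(w) = 1/w
(80 - 1*57)*(31 + Z(1*(-5 + 1))) = (80 - 1*57)*(31 + 1/(1*(-5 + 1))) = (80 - 57)*(31 + 1/(1*(-4))) = 23*(31 + 1/(-4)) = 23*(31 - ¼) = 23*(123/4) = 2829/4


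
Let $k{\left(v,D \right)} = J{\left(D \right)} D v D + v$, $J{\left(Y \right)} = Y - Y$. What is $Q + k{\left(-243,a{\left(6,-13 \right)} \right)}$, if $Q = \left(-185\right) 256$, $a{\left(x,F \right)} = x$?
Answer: $-47603$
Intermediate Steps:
$J{\left(Y \right)} = 0$
$Q = -47360$
$k{\left(v,D \right)} = v$ ($k{\left(v,D \right)} = 0 D v D + v = 0 v D + v = 0 D + v = 0 + v = v$)
$Q + k{\left(-243,a{\left(6,-13 \right)} \right)} = -47360 - 243 = -47603$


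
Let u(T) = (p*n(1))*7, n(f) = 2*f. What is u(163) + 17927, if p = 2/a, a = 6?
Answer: 53795/3 ≈ 17932.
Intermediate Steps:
p = 1/3 (p = 2/6 = 2*(1/6) = 1/3 ≈ 0.33333)
u(T) = 14/3 (u(T) = ((2*1)/3)*7 = ((1/3)*2)*7 = (2/3)*7 = 14/3)
u(163) + 17927 = 14/3 + 17927 = 53795/3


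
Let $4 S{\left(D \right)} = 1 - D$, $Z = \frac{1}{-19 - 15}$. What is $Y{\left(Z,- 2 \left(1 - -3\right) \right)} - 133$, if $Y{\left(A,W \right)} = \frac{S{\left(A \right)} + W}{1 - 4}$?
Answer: $- \frac{17737}{136} \approx -130.42$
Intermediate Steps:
$Z = - \frac{1}{34}$ ($Z = \frac{1}{-34} = - \frac{1}{34} \approx -0.029412$)
$S{\left(D \right)} = \frac{1}{4} - \frac{D}{4}$ ($S{\left(D \right)} = \frac{1 - D}{4} = \frac{1}{4} - \frac{D}{4}$)
$Y{\left(A,W \right)} = - \frac{1}{12} - \frac{W}{3} + \frac{A}{12}$ ($Y{\left(A,W \right)} = \frac{\left(\frac{1}{4} - \frac{A}{4}\right) + W}{1 - 4} = \frac{\frac{1}{4} + W - \frac{A}{4}}{-3} = \left(\frac{1}{4} + W - \frac{A}{4}\right) \left(- \frac{1}{3}\right) = - \frac{1}{12} - \frac{W}{3} + \frac{A}{12}$)
$Y{\left(Z,- 2 \left(1 - -3\right) \right)} - 133 = \left(- \frac{1}{12} - \frac{\left(-2\right) \left(1 - -3\right)}{3} + \frac{1}{12} \left(- \frac{1}{34}\right)\right) - 133 = \left(- \frac{1}{12} - \frac{\left(-2\right) \left(1 + 3\right)}{3} - \frac{1}{408}\right) - 133 = \left(- \frac{1}{12} - \frac{\left(-2\right) 4}{3} - \frac{1}{408}\right) - 133 = \left(- \frac{1}{12} - - \frac{8}{3} - \frac{1}{408}\right) - 133 = \left(- \frac{1}{12} + \frac{8}{3} - \frac{1}{408}\right) - 133 = \frac{351}{136} - 133 = - \frac{17737}{136}$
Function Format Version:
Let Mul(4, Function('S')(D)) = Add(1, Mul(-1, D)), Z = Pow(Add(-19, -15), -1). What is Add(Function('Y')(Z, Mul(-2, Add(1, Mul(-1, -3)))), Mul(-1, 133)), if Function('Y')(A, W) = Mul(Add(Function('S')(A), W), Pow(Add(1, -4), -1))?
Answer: Rational(-17737, 136) ≈ -130.42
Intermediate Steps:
Z = Rational(-1, 34) (Z = Pow(-34, -1) = Rational(-1, 34) ≈ -0.029412)
Function('S')(D) = Add(Rational(1, 4), Mul(Rational(-1, 4), D)) (Function('S')(D) = Mul(Rational(1, 4), Add(1, Mul(-1, D))) = Add(Rational(1, 4), Mul(Rational(-1, 4), D)))
Function('Y')(A, W) = Add(Rational(-1, 12), Mul(Rational(-1, 3), W), Mul(Rational(1, 12), A)) (Function('Y')(A, W) = Mul(Add(Add(Rational(1, 4), Mul(Rational(-1, 4), A)), W), Pow(Add(1, -4), -1)) = Mul(Add(Rational(1, 4), W, Mul(Rational(-1, 4), A)), Pow(-3, -1)) = Mul(Add(Rational(1, 4), W, Mul(Rational(-1, 4), A)), Rational(-1, 3)) = Add(Rational(-1, 12), Mul(Rational(-1, 3), W), Mul(Rational(1, 12), A)))
Add(Function('Y')(Z, Mul(-2, Add(1, Mul(-1, -3)))), Mul(-1, 133)) = Add(Add(Rational(-1, 12), Mul(Rational(-1, 3), Mul(-2, Add(1, Mul(-1, -3)))), Mul(Rational(1, 12), Rational(-1, 34))), Mul(-1, 133)) = Add(Add(Rational(-1, 12), Mul(Rational(-1, 3), Mul(-2, Add(1, 3))), Rational(-1, 408)), -133) = Add(Add(Rational(-1, 12), Mul(Rational(-1, 3), Mul(-2, 4)), Rational(-1, 408)), -133) = Add(Add(Rational(-1, 12), Mul(Rational(-1, 3), -8), Rational(-1, 408)), -133) = Add(Add(Rational(-1, 12), Rational(8, 3), Rational(-1, 408)), -133) = Add(Rational(351, 136), -133) = Rational(-17737, 136)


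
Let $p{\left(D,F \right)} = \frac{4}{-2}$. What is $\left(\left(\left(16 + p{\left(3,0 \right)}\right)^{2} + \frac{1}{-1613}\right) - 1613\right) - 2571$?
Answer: $- \frac{6432645}{1613} \approx -3988.0$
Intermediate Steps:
$p{\left(D,F \right)} = -2$ ($p{\left(D,F \right)} = 4 \left(- \frac{1}{2}\right) = -2$)
$\left(\left(\left(16 + p{\left(3,0 \right)}\right)^{2} + \frac{1}{-1613}\right) - 1613\right) - 2571 = \left(\left(\left(16 - 2\right)^{2} + \frac{1}{-1613}\right) - 1613\right) - 2571 = \left(\left(14^{2} - \frac{1}{1613}\right) - 1613\right) - 2571 = \left(\left(196 - \frac{1}{1613}\right) - 1613\right) - 2571 = \left(\frac{316147}{1613} - 1613\right) - 2571 = - \frac{2285622}{1613} - 2571 = - \frac{6432645}{1613}$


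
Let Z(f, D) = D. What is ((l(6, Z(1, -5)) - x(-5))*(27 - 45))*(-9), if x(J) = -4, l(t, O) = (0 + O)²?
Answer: 4698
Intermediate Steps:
l(t, O) = O²
((l(6, Z(1, -5)) - x(-5))*(27 - 45))*(-9) = (((-5)² - 1*(-4))*(27 - 45))*(-9) = ((25 + 4)*(-18))*(-9) = (29*(-18))*(-9) = -522*(-9) = 4698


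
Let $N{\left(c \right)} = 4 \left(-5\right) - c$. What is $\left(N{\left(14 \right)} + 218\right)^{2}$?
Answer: $33856$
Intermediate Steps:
$N{\left(c \right)} = -20 - c$
$\left(N{\left(14 \right)} + 218\right)^{2} = \left(\left(-20 - 14\right) + 218\right)^{2} = \left(-34 + 218\right)^{2} = 184^{2} = 33856$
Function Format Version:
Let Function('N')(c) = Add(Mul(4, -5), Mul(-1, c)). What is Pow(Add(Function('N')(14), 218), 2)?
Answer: 33856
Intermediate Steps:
Function('N')(c) = Add(-20, Mul(-1, c))
Pow(Add(Function('N')(14), 218), 2) = Pow(Add(Add(-20, Mul(-1, 14)), 218), 2) = Pow(Add(Add(-20, -14), 218), 2) = Pow(Add(-34, 218), 2) = Pow(184, 2) = 33856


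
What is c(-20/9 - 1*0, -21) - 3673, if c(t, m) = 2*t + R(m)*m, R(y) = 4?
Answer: -33853/9 ≈ -3761.4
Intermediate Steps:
c(t, m) = 2*t + 4*m
c(-20/9 - 1*0, -21) - 3673 = (2*(-20/9 - 1*0) + 4*(-21)) - 3673 = (2*(-20*1/9 + 0) - 84) - 3673 = (2*(-20/9 + 0) - 84) - 3673 = (2*(-20/9) - 84) - 3673 = (-40/9 - 84) - 3673 = -796/9 - 3673 = -33853/9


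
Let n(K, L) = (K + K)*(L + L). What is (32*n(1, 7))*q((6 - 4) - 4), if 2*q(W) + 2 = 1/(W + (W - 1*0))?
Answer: -1008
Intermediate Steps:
q(W) = -1 + 1/(4*W) (q(W) = -1 + 1/(2*(W + (W - 1*0))) = -1 + 1/(2*(W + (W + 0))) = -1 + 1/(2*(W + W)) = -1 + 1/(2*((2*W))) = -1 + (1/(2*W))/2 = -1 + 1/(4*W))
n(K, L) = 4*K*L (n(K, L) = (2*K)*(2*L) = 4*K*L)
(32*n(1, 7))*q((6 - 4) - 4) = (32*(4*1*7))*((¼ - ((6 - 4) - 4))/((6 - 4) - 4)) = (32*28)*((¼ - (2 - 4))/(2 - 4)) = 896*((¼ - 1*(-2))/(-2)) = 896*(-(¼ + 2)/2) = 896*(-½*9/4) = 896*(-9/8) = -1008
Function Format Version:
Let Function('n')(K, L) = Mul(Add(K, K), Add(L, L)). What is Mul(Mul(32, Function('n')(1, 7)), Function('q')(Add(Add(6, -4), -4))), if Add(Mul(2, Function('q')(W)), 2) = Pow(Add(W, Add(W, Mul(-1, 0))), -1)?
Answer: -1008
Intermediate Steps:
Function('q')(W) = Add(-1, Mul(Rational(1, 4), Pow(W, -1))) (Function('q')(W) = Add(-1, Mul(Rational(1, 2), Pow(Add(W, Add(W, Mul(-1, 0))), -1))) = Add(-1, Mul(Rational(1, 2), Pow(Add(W, Add(W, 0)), -1))) = Add(-1, Mul(Rational(1, 2), Pow(Add(W, W), -1))) = Add(-1, Mul(Rational(1, 2), Pow(Mul(2, W), -1))) = Add(-1, Mul(Rational(1, 2), Mul(Rational(1, 2), Pow(W, -1)))) = Add(-1, Mul(Rational(1, 4), Pow(W, -1))))
Function('n')(K, L) = Mul(4, K, L) (Function('n')(K, L) = Mul(Mul(2, K), Mul(2, L)) = Mul(4, K, L))
Mul(Mul(32, Function('n')(1, 7)), Function('q')(Add(Add(6, -4), -4))) = Mul(Mul(32, Mul(4, 1, 7)), Mul(Pow(Add(Add(6, -4), -4), -1), Add(Rational(1, 4), Mul(-1, Add(Add(6, -4), -4))))) = Mul(Mul(32, 28), Mul(Pow(Add(2, -4), -1), Add(Rational(1, 4), Mul(-1, Add(2, -4))))) = Mul(896, Mul(Pow(-2, -1), Add(Rational(1, 4), Mul(-1, -2)))) = Mul(896, Mul(Rational(-1, 2), Add(Rational(1, 4), 2))) = Mul(896, Mul(Rational(-1, 2), Rational(9, 4))) = Mul(896, Rational(-9, 8)) = -1008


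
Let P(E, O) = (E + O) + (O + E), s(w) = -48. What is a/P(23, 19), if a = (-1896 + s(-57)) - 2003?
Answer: -3947/84 ≈ -46.988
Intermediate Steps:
P(E, O) = 2*E + 2*O (P(E, O) = (E + O) + (E + O) = 2*E + 2*O)
a = -3947 (a = (-1896 - 48) - 2003 = -1944 - 2003 = -3947)
a/P(23, 19) = -3947/(2*23 + 2*19) = -3947/(46 + 38) = -3947/84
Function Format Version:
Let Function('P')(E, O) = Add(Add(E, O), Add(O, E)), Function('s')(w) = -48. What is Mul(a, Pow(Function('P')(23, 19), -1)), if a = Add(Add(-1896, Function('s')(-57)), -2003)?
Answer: Rational(-3947, 84) ≈ -46.988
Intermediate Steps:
Function('P')(E, O) = Add(Mul(2, E), Mul(2, O)) (Function('P')(E, O) = Add(Add(E, O), Add(E, O)) = Add(Mul(2, E), Mul(2, O)))
a = -3947 (a = Add(Add(-1896, -48), -2003) = Add(-1944, -2003) = -3947)
Mul(a, Pow(Function('P')(23, 19), -1)) = Mul(-3947, Pow(Add(Mul(2, 23), Mul(2, 19)), -1)) = Mul(-3947, Pow(Add(46, 38), -1)) = Mul(-3947, Pow(84, -1)) = Mul(-3947, Rational(1, 84)) = Rational(-3947, 84)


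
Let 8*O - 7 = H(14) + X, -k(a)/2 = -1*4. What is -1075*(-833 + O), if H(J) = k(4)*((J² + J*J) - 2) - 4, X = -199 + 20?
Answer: 499875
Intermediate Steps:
k(a) = 8 (k(a) = -(-2)*4 = -2*(-4) = 8)
X = -179
H(J) = -20 + 16*J² (H(J) = 8*((J² + J*J) - 2) - 4 = 8*((J² + J²) - 2) - 4 = 8*(2*J² - 2) - 4 = 8*(-2 + 2*J²) - 4 = (-16 + 16*J²) - 4 = -20 + 16*J²)
O = 368 (O = 7/8 + ((-20 + 16*14²) - 179)/8 = 7/8 + ((-20 + 16*196) - 179)/8 = 7/8 + ((-20 + 3136) - 179)/8 = 7/8 + (3116 - 179)/8 = 7/8 + (⅛)*2937 = 7/8 + 2937/8 = 368)
-1075*(-833 + O) = -1075*(-833 + 368) = -1075*(-465) = 499875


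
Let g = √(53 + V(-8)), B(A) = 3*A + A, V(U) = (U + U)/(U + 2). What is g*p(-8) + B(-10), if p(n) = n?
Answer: -40 - 8*√501/3 ≈ -99.688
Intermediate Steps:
V(U) = 2*U/(2 + U) (V(U) = (2*U)/(2 + U) = 2*U/(2 + U))
B(A) = 4*A
g = √501/3 (g = √(53 + 2*(-8)/(2 - 8)) = √(53 + 2*(-8)/(-6)) = √(53 + 2*(-8)*(-⅙)) = √(53 + 8/3) = √(167/3) = √501/3 ≈ 7.4610)
g*p(-8) + B(-10) = (√501/3)*(-8) + 4*(-10) = -8*√501/3 - 40 = -40 - 8*√501/3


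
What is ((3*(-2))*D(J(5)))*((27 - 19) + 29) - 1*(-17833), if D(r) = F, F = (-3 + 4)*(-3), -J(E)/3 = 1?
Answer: 18499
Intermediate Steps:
J(E) = -3 (J(E) = -3*1 = -3)
F = -3 (F = 1*(-3) = -3)
D(r) = -3
((3*(-2))*D(J(5)))*((27 - 19) + 29) - 1*(-17833) = ((3*(-2))*(-3))*((27 - 19) + 29) - 1*(-17833) = (-6*(-3))*(8 + 29) + 17833 = 18*37 + 17833 = 666 + 17833 = 18499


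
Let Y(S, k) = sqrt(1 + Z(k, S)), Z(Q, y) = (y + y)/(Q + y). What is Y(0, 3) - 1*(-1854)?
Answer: 1855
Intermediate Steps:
Z(Q, y) = 2*y/(Q + y) (Z(Q, y) = (2*y)/(Q + y) = 2*y/(Q + y))
Y(S, k) = sqrt(1 + 2*S/(S + k)) (Y(S, k) = sqrt(1 + 2*S/(k + S)) = sqrt(1 + 2*S/(S + k)))
Y(0, 3) - 1*(-1854) = sqrt((3 + 3*0)/(0 + 3)) - 1*(-1854) = sqrt((3 + 0)/3) + 1854 = sqrt((1/3)*3) + 1854 = sqrt(1) + 1854 = 1 + 1854 = 1855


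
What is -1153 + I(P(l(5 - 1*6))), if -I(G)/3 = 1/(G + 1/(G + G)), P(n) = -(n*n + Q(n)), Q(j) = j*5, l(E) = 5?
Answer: -1921951/1667 ≈ -1152.9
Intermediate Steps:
Q(j) = 5*j
P(n) = -n**2 - 5*n (P(n) = -(n*n + 5*n) = -(n**2 + 5*n) = -n**2 - 5*n)
I(G) = -3/(G + 1/(2*G)) (I(G) = -3/(G + 1/(G + G)) = -3/(G + 1/(2*G)))
-1153 + I(P(l(5 - 1*6))) = -1153 - 6*5*(-5 - 1*5)/(1 + 2*(5*(-5 - 1*5))**2) = -1153 - 6*5*(-5 - 5)/(1 + 2*(5*(-5 - 5))**2) = -1153 - 6*5*(-10)/(1 + 2*(5*(-10))**2) = -1153 - 6*(-50)/(1 + 2*(-50)**2) = -1153 - 6*(-50)/(1 + 2*2500) = -1153 - 6*(-50)/(1 + 5000) = -1153 - 6*(-50)/5001 = -1153 - 6*(-50)*1/5001 = -1153 + 100/1667 = -1921951/1667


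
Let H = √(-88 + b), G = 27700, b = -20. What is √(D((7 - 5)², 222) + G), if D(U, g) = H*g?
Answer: 2*√(6925 + 333*I*√3) ≈ 166.58 + 6.925*I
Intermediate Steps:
H = 6*I*√3 (H = √(-88 - 20) = √(-108) = 6*I*√3 ≈ 10.392*I)
D(U, g) = 6*I*g*√3 (D(U, g) = (6*I*√3)*g = 6*I*g*√3)
√(D((7 - 5)², 222) + G) = √(6*I*222*√3 + 27700) = √(1332*I*√3 + 27700) = √(27700 + 1332*I*√3)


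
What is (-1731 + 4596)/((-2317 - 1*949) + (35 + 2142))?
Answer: -955/363 ≈ -2.6309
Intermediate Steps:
(-1731 + 4596)/((-2317 - 1*949) + (35 + 2142)) = 2865/((-2317 - 949) + 2177) = 2865/(-3266 + 2177) = 2865/(-1089) = 2865*(-1/1089) = -955/363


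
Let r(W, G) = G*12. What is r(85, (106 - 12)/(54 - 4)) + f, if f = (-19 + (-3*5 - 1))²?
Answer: 31189/25 ≈ 1247.6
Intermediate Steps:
r(W, G) = 12*G
f = 1225 (f = (-19 + (-15 - 1))² = (-19 - 16)² = (-35)² = 1225)
r(85, (106 - 12)/(54 - 4)) + f = 12*((106 - 12)/(54 - 4)) + 1225 = 12*(94/50) + 1225 = 12*(94*(1/50)) + 1225 = 12*(47/25) + 1225 = 564/25 + 1225 = 31189/25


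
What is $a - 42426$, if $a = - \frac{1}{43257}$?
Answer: $- \frac{1835221483}{43257} \approx -42426.0$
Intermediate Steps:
$a = - \frac{1}{43257}$ ($a = \left(-1\right) \frac{1}{43257} = - \frac{1}{43257} \approx -2.3118 \cdot 10^{-5}$)
$a - 42426 = - \frac{1}{43257} - 42426 = - \frac{1835221483}{43257}$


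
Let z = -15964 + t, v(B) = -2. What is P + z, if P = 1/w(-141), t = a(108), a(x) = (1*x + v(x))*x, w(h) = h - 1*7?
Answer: -668369/148 ≈ -4516.0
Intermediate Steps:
w(h) = -7 + h (w(h) = h - 7 = -7 + h)
a(x) = x*(-2 + x) (a(x) = (1*x - 2)*x = (x - 2)*x = (-2 + x)*x = x*(-2 + x))
t = 11448 (t = 108*(-2 + 108) = 108*106 = 11448)
z = -4516 (z = -15964 + 11448 = -4516)
P = -1/148 (P = 1/(-7 - 141) = 1/(-148) = -1/148 ≈ -0.0067568)
P + z = -1/148 - 4516 = -668369/148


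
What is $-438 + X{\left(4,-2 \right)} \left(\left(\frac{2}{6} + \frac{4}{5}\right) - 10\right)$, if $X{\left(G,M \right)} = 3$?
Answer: $- \frac{2323}{5} \approx -464.6$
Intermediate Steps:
$-438 + X{\left(4,-2 \right)} \left(\left(\frac{2}{6} + \frac{4}{5}\right) - 10\right) = -438 + 3 \left(\left(\frac{2}{6} + \frac{4}{5}\right) - 10\right) = -438 + 3 \left(\left(2 \cdot \frac{1}{6} + 4 \cdot \frac{1}{5}\right) - 10\right) = -438 + 3 \left(\left(\frac{1}{3} + \frac{4}{5}\right) - 10\right) = -438 + 3 \left(\frac{17}{15} - 10\right) = -438 + 3 \left(- \frac{133}{15}\right) = -438 - \frac{133}{5} = - \frac{2323}{5}$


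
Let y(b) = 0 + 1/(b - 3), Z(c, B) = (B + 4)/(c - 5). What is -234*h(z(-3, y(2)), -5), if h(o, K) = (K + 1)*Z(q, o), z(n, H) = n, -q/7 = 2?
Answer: -936/19 ≈ -49.263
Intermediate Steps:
q = -14 (q = -7*2 = -14)
Z(c, B) = (4 + B)/(-5 + c)
y(b) = 1/(-3 + b) (y(b) = 0 + 1/(-3 + b) = 1/(-3 + b))
h(o, K) = (1 + K)*(-4/19 - o/19) (h(o, K) = (K + 1)*((4 + o)/(-5 - 14)) = (1 + K)*((4 + o)/(-19)) = (1 + K)*(-(4 + o)/19) = (1 + K)*(-4/19 - o/19))
-234*h(z(-3, y(2)), -5) = -(-234)*(1 - 5)*(4 - 3)/19 = -(-234)*(-4)/19 = -234*4/19 = -936/19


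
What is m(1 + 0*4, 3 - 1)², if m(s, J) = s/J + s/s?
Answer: 9/4 ≈ 2.2500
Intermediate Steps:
m(s, J) = 1 + s/J (m(s, J) = s/J + 1 = 1 + s/J)
m(1 + 0*4, 3 - 1)² = (((3 - 1) + (1 + 0*4))/(3 - 1))² = ((2 + (1 + 0))/2)² = ((2 + 1)/2)² = ((½)*3)² = (3/2)² = 9/4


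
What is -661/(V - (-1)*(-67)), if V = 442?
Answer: -661/375 ≈ -1.7627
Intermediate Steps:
-661/(V - (-1)*(-67)) = -661/(442 - (-1)*(-67)) = -661/(442 - 1*67) = -661/(442 - 67) = -661/375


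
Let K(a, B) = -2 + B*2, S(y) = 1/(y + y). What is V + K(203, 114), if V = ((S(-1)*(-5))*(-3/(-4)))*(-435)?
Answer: -4717/8 ≈ -589.63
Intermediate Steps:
S(y) = 1/(2*y)
V = -6525/8 (V = ((((½)/(-1))*(-5))*(-3/(-4)))*(-435) = ((((½)*(-1))*(-5))*(-3*(-¼)))*(-435) = (-½*(-5)*(¾))*(-435) = ((5/2)*(¾))*(-435) = (15/8)*(-435) = -6525/8 ≈ -815.63)
K(a, B) = -2 + 2*B
V + K(203, 114) = -6525/8 + (-2 + 2*114) = -6525/8 + (-2 + 228) = -6525/8 + 226 = -4717/8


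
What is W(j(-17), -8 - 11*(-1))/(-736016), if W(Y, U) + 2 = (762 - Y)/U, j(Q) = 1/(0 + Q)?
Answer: -12853/37536816 ≈ -0.00034241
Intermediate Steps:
j(Q) = 1/Q
W(Y, U) = -2 + (762 - Y)/U
W(j(-17), -8 - 11*(-1))/(-736016) = ((762 - 1/(-17) - 2*(-8 - 11*(-1)))/(-8 - 11*(-1)))/(-736016) = ((762 - 1*(-1/17) - 2*(-8 + 11))/(-8 + 11))*(-1/736016) = ((762 + 1/17 - 2*3)/3)*(-1/736016) = ((762 + 1/17 - 6)/3)*(-1/736016) = ((1/3)*(12853/17))*(-1/736016) = (12853/51)*(-1/736016) = -12853/37536816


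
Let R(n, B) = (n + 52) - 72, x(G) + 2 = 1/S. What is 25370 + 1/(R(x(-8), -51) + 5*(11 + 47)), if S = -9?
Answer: 61167079/2411 ≈ 25370.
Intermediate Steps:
x(G) = -19/9 (x(G) = -2 + 1/(-9) = -2 - ⅑ = -19/9)
R(n, B) = -20 + n (R(n, B) = (52 + n) - 72 = -20 + n)
25370 + 1/(R(x(-8), -51) + 5*(11 + 47)) = 25370 + 1/((-20 - 19/9) + 5*(11 + 47)) = 25370 + 1/(-199/9 + 5*58) = 25370 + 1/(-199/9 + 290) = 25370 + 1/(2411/9) = 25370 + 9/2411 = 61167079/2411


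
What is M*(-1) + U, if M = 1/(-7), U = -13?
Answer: -90/7 ≈ -12.857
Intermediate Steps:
M = -⅐ ≈ -0.14286
M*(-1) + U = -⅐*(-1) - 13 = ⅐ - 13 = -90/7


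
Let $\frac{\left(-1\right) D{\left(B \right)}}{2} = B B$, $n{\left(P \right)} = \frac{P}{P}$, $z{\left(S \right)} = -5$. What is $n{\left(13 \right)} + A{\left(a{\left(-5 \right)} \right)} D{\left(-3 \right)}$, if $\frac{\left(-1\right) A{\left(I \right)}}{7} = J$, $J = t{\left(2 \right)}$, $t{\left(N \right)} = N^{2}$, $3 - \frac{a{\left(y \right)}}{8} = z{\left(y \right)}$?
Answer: $505$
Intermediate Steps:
$a{\left(y \right)} = 64$ ($a{\left(y \right)} = 24 - -40 = 24 + 40 = 64$)
$n{\left(P \right)} = 1$
$D{\left(B \right)} = - 2 B^{2}$ ($D{\left(B \right)} = - 2 B B = - 2 B^{2}$)
$J = 4$ ($J = 2^{2} = 4$)
$A{\left(I \right)} = -28$ ($A{\left(I \right)} = \left(-7\right) 4 = -28$)
$n{\left(13 \right)} + A{\left(a{\left(-5 \right)} \right)} D{\left(-3 \right)} = 1 - 28 \left(- 2 \left(-3\right)^{2}\right) = 1 - 28 \left(\left(-2\right) 9\right) = 1 - -504 = 1 + 504 = 505$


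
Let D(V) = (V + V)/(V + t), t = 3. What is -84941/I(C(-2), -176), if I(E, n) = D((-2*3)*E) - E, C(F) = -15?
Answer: -2633171/525 ≈ -5015.6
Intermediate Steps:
D(V) = 2*V/(3 + V) (D(V) = (V + V)/(V + 3) = (2*V)/(3 + V) = 2*V/(3 + V))
I(E, n) = -E - 12*E/(3 - 6*E) (I(E, n) = 2*((-2*3)*E)/(3 + (-2*3)*E) - E = 2*(-6*E)/(3 - 6*E) - E = -12*E/(3 - 6*E) - E = -E - 12*E/(3 - 6*E))
-84941/I(C(-2), -176) = -84941*(-(-1 + 2*(-15))/(15*(5 - 2*(-15)))) = -84941*(-(-1 - 30)/(15*(5 + 30))) = -84941/((-15*35/(-31))) = -84941/((-15*(-1/31)*35)) = -84941/525/31 = -84941*31/525 = -2633171/525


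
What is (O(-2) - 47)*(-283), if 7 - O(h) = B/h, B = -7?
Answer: 24621/2 ≈ 12311.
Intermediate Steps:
O(h) = 7 + 7/h (O(h) = 7 - (-7)/h = 7 + 7/h)
(O(-2) - 47)*(-283) = ((7 + 7/(-2)) - 47)*(-283) = ((7 + 7*(-½)) - 47)*(-283) = ((7 - 7/2) - 47)*(-283) = (7/2 - 47)*(-283) = -87/2*(-283) = 24621/2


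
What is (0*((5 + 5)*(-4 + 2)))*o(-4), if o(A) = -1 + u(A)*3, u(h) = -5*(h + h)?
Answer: 0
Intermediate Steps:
u(h) = -10*h
o(A) = -1 - 30*A (o(A) = -1 - 10*A*3 = -1 - 30*A)
(0*((5 + 5)*(-4 + 2)))*o(-4) = (0*((5 + 5)*(-4 + 2)))*(-1 - 30*(-4)) = (0*(10*(-2)))*(-1 + 120) = (0*(-20))*119 = 0*119 = 0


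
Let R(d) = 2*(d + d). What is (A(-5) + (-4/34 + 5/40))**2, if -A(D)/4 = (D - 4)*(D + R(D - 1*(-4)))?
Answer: 1941547969/18496 ≈ 1.0497e+5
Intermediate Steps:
R(d) = 4*d (R(d) = 2*(2*d) = 4*d)
A(D) = -4*(-4 + D)*(16 + 5*D) (A(D) = -4*(D - 4)*(D + 4*(D - 1*(-4))) = -4*(-4 + D)*(D + 4*(D + 4)) = -4*(-4 + D)*(D + 4*(4 + D)) = -4*(-4 + D)*(D + (16 + 4*D)) = -4*(-4 + D)*(16 + 5*D))
(A(-5) + (-4/34 + 5/40))**2 = ((256 - 20*(-5)**2 + 16*(-5)) + (-4/34 + 5/40))**2 = ((256 - 20*25 - 80) + (-4*1/34 + 5*(1/40)))**2 = ((256 - 500 - 80) + (-2/17 + 1/8))**2 = (-324 + 1/136)**2 = (-44063/136)**2 = 1941547969/18496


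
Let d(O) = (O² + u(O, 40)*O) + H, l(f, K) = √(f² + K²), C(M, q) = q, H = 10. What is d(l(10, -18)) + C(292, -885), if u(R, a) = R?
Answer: -27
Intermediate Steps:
l(f, K) = √(K² + f²)
d(O) = 10 + 2*O² (d(O) = (O² + O*O) + 10 = (O² + O²) + 10 = 2*O² + 10 = 10 + 2*O²)
d(l(10, -18)) + C(292, -885) = (10 + 2*(√((-18)² + 10²))²) - 885 = (10 + 2*(√(324 + 100))²) - 885 = (10 + 2*(√424)²) - 885 = (10 + 2*(2*√106)²) - 885 = (10 + 2*424) - 885 = (10 + 848) - 885 = 858 - 885 = -27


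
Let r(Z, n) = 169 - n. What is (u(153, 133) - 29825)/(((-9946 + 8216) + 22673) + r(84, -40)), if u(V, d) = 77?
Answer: -7437/5288 ≈ -1.4064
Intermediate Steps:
(u(153, 133) - 29825)/(((-9946 + 8216) + 22673) + r(84, -40)) = (77 - 29825)/(((-9946 + 8216) + 22673) + (169 - 1*(-40))) = -29748/((-1730 + 22673) + (169 + 40)) = -29748/(20943 + 209) = -29748/21152 = -29748*1/21152 = -7437/5288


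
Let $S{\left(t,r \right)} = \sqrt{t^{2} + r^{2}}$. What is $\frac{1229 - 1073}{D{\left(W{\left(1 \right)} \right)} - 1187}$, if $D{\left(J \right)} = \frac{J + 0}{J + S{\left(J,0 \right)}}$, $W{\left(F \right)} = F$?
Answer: $- \frac{104}{791} \approx -0.13148$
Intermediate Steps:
$S{\left(t,r \right)} = \sqrt{r^{2} + t^{2}}$
$D{\left(J \right)} = \frac{J}{J + \sqrt{J^{2}}}$ ($D{\left(J \right)} = \frac{J + 0}{J + \sqrt{0^{2} + J^{2}}} = \frac{J}{J + \sqrt{0 + J^{2}}} = \frac{J}{J + \sqrt{J^{2}}}$)
$\frac{1229 - 1073}{D{\left(W{\left(1 \right)} \right)} - 1187} = \frac{1229 - 1073}{1 \frac{1}{1 + \sqrt{1^{2}}} - 1187} = \frac{156}{1 \frac{1}{1 + \sqrt{1}} - 1187} = \frac{156}{1 \frac{1}{1 + 1} - 1187} = \frac{156}{1 \cdot \frac{1}{2} - 1187} = \frac{156}{\frac{1}{2} - 1187} = \frac{156}{- \frac{2373}{2}} = 156 \left(- \frac{2}{2373}\right) = - \frac{104}{791}$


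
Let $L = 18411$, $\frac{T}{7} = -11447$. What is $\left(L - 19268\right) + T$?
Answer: $-80986$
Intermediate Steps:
$T = -80129$ ($T = 7 \left(-11447\right) = -80129$)
$\left(L - 19268\right) + T = \left(18411 - 19268\right) - 80129 = -857 - 80129 = -80986$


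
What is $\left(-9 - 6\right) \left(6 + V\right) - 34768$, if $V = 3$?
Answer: $-34903$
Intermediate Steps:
$\left(-9 - 6\right) \left(6 + V\right) - 34768 = \left(-9 - 6\right) \left(6 + 3\right) - 34768 = \left(-15\right) 9 - 34768 = -135 - 34768 = -34903$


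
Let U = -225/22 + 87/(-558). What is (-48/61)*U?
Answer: 169952/20801 ≈ 8.1704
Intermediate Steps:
U = -10622/1023 (U = -225*1/22 + 87*(-1/558) = -225/22 - 29/186 = -10622/1023 ≈ -10.383)
(-48/61)*U = -48/61*(-10622/1023) = 169952/20801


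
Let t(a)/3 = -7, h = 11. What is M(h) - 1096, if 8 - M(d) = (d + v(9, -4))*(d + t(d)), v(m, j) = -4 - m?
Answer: -1108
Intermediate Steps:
t(a) = -21 (t(a) = 3*(-7) = -21)
M(d) = 8 - (-21 + d)*(-13 + d) (M(d) = 8 - (d + (-4 - 1*9))*(d - 21) = 8 - (d + (-4 - 9))*(-21 + d) = 8 - (d - 13)*(-21 + d) = 8 - (-13 + d)*(-21 + d) = 8 - (-21 + d)*(-13 + d))
M(h) - 1096 = (-265 - 1*11² + 34*11) - 1096 = (-265 - 1*121 + 374) - 1096 = (-265 - 121 + 374) - 1096 = -12 - 1096 = -1108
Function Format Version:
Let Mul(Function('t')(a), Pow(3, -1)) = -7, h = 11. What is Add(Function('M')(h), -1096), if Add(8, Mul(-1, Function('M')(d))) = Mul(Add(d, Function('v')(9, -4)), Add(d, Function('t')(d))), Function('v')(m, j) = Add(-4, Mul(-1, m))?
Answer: -1108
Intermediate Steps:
Function('t')(a) = -21 (Function('t')(a) = Mul(3, -7) = -21)
Function('M')(d) = Add(8, Mul(-1, Add(-21, d), Add(-13, d))) (Function('M')(d) = Add(8, Mul(-1, Mul(Add(d, Add(-4, Mul(-1, 9))), Add(d, -21)))) = Add(8, Mul(-1, Mul(Add(d, Add(-4, -9)), Add(-21, d)))) = Add(8, Mul(-1, Mul(Add(d, -13), Add(-21, d)))) = Add(8, Mul(-1, Mul(Add(-13, d), Add(-21, d)))) = Add(8, Mul(-1, Mul(Add(-21, d), Add(-13, d)))) = Add(8, Mul(-1, Add(-21, d), Add(-13, d))))
Add(Function('M')(h), -1096) = Add(Add(-265, Mul(-1, Pow(11, 2)), Mul(34, 11)), -1096) = Add(Add(-265, Mul(-1, 121), 374), -1096) = Add(Add(-265, -121, 374), -1096) = Add(-12, -1096) = -1108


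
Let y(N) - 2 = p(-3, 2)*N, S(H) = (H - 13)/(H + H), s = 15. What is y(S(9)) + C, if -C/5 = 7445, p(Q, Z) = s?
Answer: -111679/3 ≈ -37226.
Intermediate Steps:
p(Q, Z) = 15
C = -37225 (C = -5*7445 = -37225)
S(H) = (-13 + H)/(2*H) (S(H) = (-13 + H)/((2*H)) = (-13 + H)*(1/(2*H)) = (-13 + H)/(2*H))
y(N) = 2 + 15*N
y(S(9)) + C = (2 + 15*((½)*(-13 + 9)/9)) - 37225 = (2 + 15*((½)*(⅑)*(-4))) - 37225 = (2 + 15*(-2/9)) - 37225 = (2 - 10/3) - 37225 = -4/3 - 37225 = -111679/3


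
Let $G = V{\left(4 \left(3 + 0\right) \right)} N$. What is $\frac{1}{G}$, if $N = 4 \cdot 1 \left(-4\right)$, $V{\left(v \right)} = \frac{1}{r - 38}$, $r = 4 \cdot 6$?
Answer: $\frac{7}{8} \approx 0.875$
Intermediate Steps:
$r = 24$
$V{\left(v \right)} = - \frac{1}{14}$ ($V{\left(v \right)} = \frac{1}{24 - 38} = \frac{1}{-14} = - \frac{1}{14}$)
$N = -16$ ($N = 4 \left(-4\right) = -16$)
$G = \frac{8}{7}$ ($G = \left(- \frac{1}{14}\right) \left(-16\right) = \frac{8}{7} \approx 1.1429$)
$\frac{1}{G} = \frac{1}{\frac{8}{7}} = \frac{7}{8}$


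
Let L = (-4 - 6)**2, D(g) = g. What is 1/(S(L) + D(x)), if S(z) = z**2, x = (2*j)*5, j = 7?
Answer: 1/10070 ≈ 9.9305e-5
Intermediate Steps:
x = 70 (x = (2*7)*5 = 14*5 = 70)
L = 100 (L = (-10)**2 = 100)
1/(S(L) + D(x)) = 1/(100**2 + 70) = 1/(10000 + 70) = 1/10070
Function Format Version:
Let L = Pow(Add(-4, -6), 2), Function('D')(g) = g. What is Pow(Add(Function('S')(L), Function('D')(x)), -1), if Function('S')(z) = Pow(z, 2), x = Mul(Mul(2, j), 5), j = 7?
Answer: Rational(1, 10070) ≈ 9.9305e-5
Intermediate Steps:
x = 70 (x = Mul(Mul(2, 7), 5) = Mul(14, 5) = 70)
L = 100 (L = Pow(-10, 2) = 100)
Pow(Add(Function('S')(L), Function('D')(x)), -1) = Pow(Add(Pow(100, 2), 70), -1) = Pow(Add(10000, 70), -1) = Pow(10070, -1) = Rational(1, 10070)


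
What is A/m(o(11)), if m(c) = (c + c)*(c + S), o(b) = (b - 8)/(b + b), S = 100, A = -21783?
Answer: -1757162/2203 ≈ -797.62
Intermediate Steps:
o(b) = (-8 + b)/(2*b) (o(b) = (-8 + b)/((2*b)) = (-8 + b)*(1/(2*b)) = (-8 + b)/(2*b))
m(c) = 2*c*(100 + c) (m(c) = (c + c)*(c + 100) = (2*c)*(100 + c) = 2*c*(100 + c))
A/m(o(11)) = -21783*11/((-8 + 11)*(100 + (1/2)*(-8 + 11)/11)) = -21783*11/(3*(100 + (1/2)*(1/11)*3)) = -21783*11/(3*(100 + 3/22)) = -21783/(2*(3/22)*(2203/22)) = -21783/6609/242 = -21783*242/6609 = -1757162/2203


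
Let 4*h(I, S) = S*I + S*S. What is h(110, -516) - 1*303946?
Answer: -251572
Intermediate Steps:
h(I, S) = S²/4 + I*S/4 (h(I, S) = (S*I + S*S)/4 = (I*S + S²)/4 = (S² + I*S)/4 = S²/4 + I*S/4)
h(110, -516) - 1*303946 = (¼)*(-516)*(110 - 516) - 1*303946 = (¼)*(-516)*(-406) - 303946 = 52374 - 303946 = -251572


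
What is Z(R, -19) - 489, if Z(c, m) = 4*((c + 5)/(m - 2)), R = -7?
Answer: -10261/21 ≈ -488.62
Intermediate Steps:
Z(c, m) = 4*(5 + c)/(-2 + m) (Z(c, m) = 4*((5 + c)/(-2 + m)) = 4*(5 + c)/(-2 + m))
Z(R, -19) - 489 = 4*(5 - 7)/(-2 - 19) - 489 = 4*(-2)/(-21) - 489 = 4*(-1/21)*(-2) - 489 = 8/21 - 489 = -10261/21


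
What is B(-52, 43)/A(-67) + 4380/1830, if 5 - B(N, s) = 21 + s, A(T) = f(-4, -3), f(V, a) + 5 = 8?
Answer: -3161/183 ≈ -17.273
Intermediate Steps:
f(V, a) = 3 (f(V, a) = -5 + 8 = 3)
A(T) = 3
B(N, s) = -16 - s (B(N, s) = 5 - (21 + s) = 5 + (-21 - s) = -16 - s)
B(-52, 43)/A(-67) + 4380/1830 = (-16 - 1*43)/3 + 4380/1830 = (-16 - 43)*(1/3) + 4380*(1/1830) = -59*1/3 + 146/61 = -59/3 + 146/61 = -3161/183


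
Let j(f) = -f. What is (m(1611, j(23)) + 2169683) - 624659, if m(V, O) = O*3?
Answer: 1544955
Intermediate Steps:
m(V, O) = 3*O
(m(1611, j(23)) + 2169683) - 624659 = (3*(-1*23) + 2169683) - 624659 = (3*(-23) + 2169683) - 624659 = (-69 + 2169683) - 624659 = 2169614 - 624659 = 1544955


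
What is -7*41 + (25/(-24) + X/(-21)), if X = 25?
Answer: -16197/56 ≈ -289.23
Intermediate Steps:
-7*41 + (25/(-24) + X/(-21)) = -7*41 + (25/(-24) + 25/(-21)) = -287 + (25*(-1/24) + 25*(-1/21)) = -287 + (-25/24 - 25/21) = -287 - 125/56 = -16197/56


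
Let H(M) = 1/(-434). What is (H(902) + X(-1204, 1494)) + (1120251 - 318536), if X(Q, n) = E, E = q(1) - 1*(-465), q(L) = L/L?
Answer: 348146553/434 ≈ 8.0218e+5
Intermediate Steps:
q(L) = 1
E = 466 (E = 1 - 1*(-465) = 1 + 465 = 466)
X(Q, n) = 466
H(M) = -1/434
(H(902) + X(-1204, 1494)) + (1120251 - 318536) = (-1/434 + 466) + (1120251 - 318536) = 202243/434 + 801715 = 348146553/434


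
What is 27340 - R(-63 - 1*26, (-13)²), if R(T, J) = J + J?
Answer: 27002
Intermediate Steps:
R(T, J) = 2*J
27340 - R(-63 - 1*26, (-13)²) = 27340 - 2*(-13)² = 27340 - 2*169 = 27340 - 1*338 = 27340 - 338 = 27002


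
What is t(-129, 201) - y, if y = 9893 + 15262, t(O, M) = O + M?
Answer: -25083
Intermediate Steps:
t(O, M) = M + O
y = 25155
t(-129, 201) - y = (201 - 129) - 1*25155 = 72 - 25155 = -25083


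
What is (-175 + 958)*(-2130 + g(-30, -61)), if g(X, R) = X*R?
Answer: -234900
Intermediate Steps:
g(X, R) = R*X
(-175 + 958)*(-2130 + g(-30, -61)) = (-175 + 958)*(-2130 - 61*(-30)) = 783*(-2130 + 1830) = 783*(-300) = -234900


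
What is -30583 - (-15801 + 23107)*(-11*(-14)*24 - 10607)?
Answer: 50461183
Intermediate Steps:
-30583 - (-15801 + 23107)*(-11*(-14)*24 - 10607) = -30583 - 7306*(154*24 - 10607) = -30583 - 7306*(3696 - 10607) = -30583 - 7306*(-6911) = -30583 - 1*(-50491766) = -30583 + 50491766 = 50461183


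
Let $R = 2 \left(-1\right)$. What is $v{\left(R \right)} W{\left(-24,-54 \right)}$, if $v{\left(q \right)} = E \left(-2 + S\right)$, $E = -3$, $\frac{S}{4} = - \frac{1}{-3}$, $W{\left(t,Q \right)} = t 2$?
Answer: $-96$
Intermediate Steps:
$W{\left(t,Q \right)} = 2 t$
$R = -2$
$S = \frac{4}{3}$ ($S = 4 \left(- \frac{1}{-3}\right) = 4 \left(\left(-1\right) \left(- \frac{1}{3}\right)\right) = 4 \cdot \frac{1}{3} = \frac{4}{3} \approx 1.3333$)
$v{\left(q \right)} = 2$ ($v{\left(q \right)} = - 3 \left(-2 + \frac{4}{3}\right) = \left(-3\right) \left(- \frac{2}{3}\right) = 2$)
$v{\left(R \right)} W{\left(-24,-54 \right)} = 2 \cdot 2 \left(-24\right) = 2 \left(-48\right) = -96$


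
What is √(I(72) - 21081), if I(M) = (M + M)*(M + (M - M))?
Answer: I*√10713 ≈ 103.5*I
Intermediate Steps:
I(M) = 2*M² (I(M) = (2*M)*(M + 0) = (2*M)*M = 2*M²)
√(I(72) - 21081) = √(2*72² - 21081) = √(2*5184 - 21081) = √(10368 - 21081) = √(-10713) = I*√10713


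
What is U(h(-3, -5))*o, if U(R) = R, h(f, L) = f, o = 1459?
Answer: -4377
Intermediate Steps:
U(h(-3, -5))*o = -3*1459 = -4377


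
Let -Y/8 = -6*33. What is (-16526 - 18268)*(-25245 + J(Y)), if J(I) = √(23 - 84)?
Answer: 878374530 - 34794*I*√61 ≈ 8.7837e+8 - 2.7175e+5*I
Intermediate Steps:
Y = 1584 (Y = -(-48)*33 = -8*(-198) = 1584)
J(I) = I*√61 (J(I) = √(-61) = I*√61)
(-16526 - 18268)*(-25245 + J(Y)) = (-16526 - 18268)*(-25245 + I*√61) = -34794*(-25245 + I*√61) = 878374530 - 34794*I*√61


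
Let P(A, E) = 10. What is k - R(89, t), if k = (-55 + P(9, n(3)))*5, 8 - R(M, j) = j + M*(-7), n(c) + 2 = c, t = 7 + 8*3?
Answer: -825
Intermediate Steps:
t = 31 (t = 7 + 24 = 31)
n(c) = -2 + c
R(M, j) = 8 - j + 7*M (R(M, j) = 8 - (j + M*(-7)) = 8 - (j - 7*M) = 8 + (-j + 7*M) = 8 - j + 7*M)
k = -225 (k = (-55 + 10)*5 = -45*5 = -225)
k - R(89, t) = -225 - (8 - 1*31 + 7*89) = -225 - (8 - 31 + 623) = -225 - 1*600 = -225 - 600 = -825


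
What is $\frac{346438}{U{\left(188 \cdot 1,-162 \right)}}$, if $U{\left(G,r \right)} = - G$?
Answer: $- \frac{173219}{94} \approx -1842.8$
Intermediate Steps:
$\frac{346438}{U{\left(188 \cdot 1,-162 \right)}} = \frac{346438}{\left(-1\right) 188 \cdot 1} = \frac{346438}{\left(-1\right) 188} = \frac{346438}{-188} = 346438 \left(- \frac{1}{188}\right) = - \frac{173219}{94}$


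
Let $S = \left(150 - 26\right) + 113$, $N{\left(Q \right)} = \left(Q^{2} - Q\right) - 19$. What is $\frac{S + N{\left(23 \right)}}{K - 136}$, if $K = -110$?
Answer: $- \frac{362}{123} \approx -2.9431$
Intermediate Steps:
$N{\left(Q \right)} = -19 + Q^{2} - Q$
$S = 237$ ($S = 124 + 113 = 237$)
$\frac{S + N{\left(23 \right)}}{K - 136} = \frac{237 - \left(42 - 529\right)}{-110 - 136} = \frac{237 - -487}{-246} = \left(237 + 487\right) \left(- \frac{1}{246}\right) = 724 \left(- \frac{1}{246}\right) = - \frac{362}{123}$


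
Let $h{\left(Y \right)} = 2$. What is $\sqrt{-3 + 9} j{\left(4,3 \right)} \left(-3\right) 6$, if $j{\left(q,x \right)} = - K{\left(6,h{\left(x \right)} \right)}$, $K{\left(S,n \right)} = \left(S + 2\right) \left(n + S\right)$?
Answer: $1152 \sqrt{6} \approx 2821.8$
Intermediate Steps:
$K{\left(S,n \right)} = \left(2 + S\right) \left(S + n\right)$
$j{\left(q,x \right)} = -64$ ($j{\left(q,x \right)} = - (6^{2} + 2 \cdot 6 + 2 \cdot 2 + 6 \cdot 2) = - (36 + 12 + 4 + 12) = \left(-1\right) 64 = -64$)
$\sqrt{-3 + 9} j{\left(4,3 \right)} \left(-3\right) 6 = \sqrt{-3 + 9} \left(-64\right) \left(-3\right) 6 = \sqrt{6} \cdot 192 \cdot 6 = \sqrt{6} \cdot 1152 = 1152 \sqrt{6}$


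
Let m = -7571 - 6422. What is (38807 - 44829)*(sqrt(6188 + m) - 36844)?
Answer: 221874568 - 6022*I*sqrt(7805) ≈ 2.2187e+8 - 5.3202e+5*I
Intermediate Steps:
m = -13993
(38807 - 44829)*(sqrt(6188 + m) - 36844) = (38807 - 44829)*(sqrt(6188 - 13993) - 36844) = -6022*(sqrt(-7805) - 36844) = -6022*(I*sqrt(7805) - 36844) = -6022*(-36844 + I*sqrt(7805)) = 221874568 - 6022*I*sqrt(7805)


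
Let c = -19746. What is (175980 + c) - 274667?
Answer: -118433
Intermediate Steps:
(175980 + c) - 274667 = (175980 - 19746) - 274667 = 156234 - 274667 = -118433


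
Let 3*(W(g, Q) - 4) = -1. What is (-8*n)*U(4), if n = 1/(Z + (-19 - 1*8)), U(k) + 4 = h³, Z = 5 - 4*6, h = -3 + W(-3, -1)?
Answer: -400/621 ≈ -0.64412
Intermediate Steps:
W(g, Q) = 11/3 (W(g, Q) = 4 + (⅓)*(-1) = 4 - ⅓ = 11/3)
h = ⅔ (h = -3 + 11/3 = ⅔ ≈ 0.66667)
Z = -19 (Z = 5 - 24 = -19)
U(k) = -100/27 (U(k) = -4 + (⅔)³ = -4 + 8/27 = -100/27)
n = -1/46 (n = 1/(-19 + (-19 - 1*8)) = 1/(-19 + (-19 - 8)) = 1/(-19 - 27) = 1/(-46) = -1/46 ≈ -0.021739)
(-8*n)*U(4) = -8*(-1/46)*(-100/27) = (4/23)*(-100/27) = -400/621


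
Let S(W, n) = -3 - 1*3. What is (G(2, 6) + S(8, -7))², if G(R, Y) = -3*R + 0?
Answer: 144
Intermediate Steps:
S(W, n) = -6 (S(W, n) = -3 - 3 = -6)
G(R, Y) = -3*R
(G(2, 6) + S(8, -7))² = (-3*2 - 6)² = (-6 - 6)² = (-12)² = 144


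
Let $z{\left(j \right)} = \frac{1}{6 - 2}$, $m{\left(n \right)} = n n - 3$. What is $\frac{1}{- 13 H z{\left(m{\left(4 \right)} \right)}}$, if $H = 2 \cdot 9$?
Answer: $- \frac{2}{117} \approx -0.017094$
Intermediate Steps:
$m{\left(n \right)} = -3 + n^{2}$ ($m{\left(n \right)} = n^{2} - 3 = -3 + n^{2}$)
$z{\left(j \right)} = \frac{1}{4}$
$H = 18$
$\frac{1}{- 13 H z{\left(m{\left(4 \right)} \right)}} = \frac{1}{\left(-13\right) 18 \cdot \frac{1}{4}} = \frac{1}{\left(-234\right) \frac{1}{4}} = \frac{1}{- \frac{117}{2}} = - \frac{2}{117}$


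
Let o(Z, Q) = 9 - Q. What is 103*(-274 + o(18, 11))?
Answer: -28428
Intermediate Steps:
103*(-274 + o(18, 11)) = 103*(-274 + (9 - 1*11)) = 103*(-274 + (9 - 11)) = 103*(-274 - 2) = 103*(-276) = -28428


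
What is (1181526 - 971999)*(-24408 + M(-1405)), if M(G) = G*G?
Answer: 408497401159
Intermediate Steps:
M(G) = G²
(1181526 - 971999)*(-24408 + M(-1405)) = (1181526 - 971999)*(-24408 + (-1405)²) = 209527*(-24408 + 1974025) = 209527*1949617 = 408497401159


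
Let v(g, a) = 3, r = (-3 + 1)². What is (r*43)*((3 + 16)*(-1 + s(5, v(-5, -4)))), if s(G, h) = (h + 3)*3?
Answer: 55556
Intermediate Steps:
r = 4 (r = (-2)² = 4)
s(G, h) = 9 + 3*h (s(G, h) = (3 + h)*3 = 9 + 3*h)
(r*43)*((3 + 16)*(-1 + s(5, v(-5, -4)))) = (4*43)*((3 + 16)*(-1 + (9 + 3*3))) = 172*(19*(-1 + (9 + 9))) = 172*(19*(-1 + 18)) = 172*(19*17) = 172*323 = 55556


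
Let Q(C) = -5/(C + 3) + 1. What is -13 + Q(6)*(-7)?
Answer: -145/9 ≈ -16.111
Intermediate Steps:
Q(C) = 1 - 5/(3 + C) (Q(C) = -5/(3 + C) + 1 = 1 - 5/(3 + C))
-13 + Q(6)*(-7) = -13 + ((-2 + 6)/(3 + 6))*(-7) = -13 + (4/9)*(-7) = -13 - 28/9 = -145/9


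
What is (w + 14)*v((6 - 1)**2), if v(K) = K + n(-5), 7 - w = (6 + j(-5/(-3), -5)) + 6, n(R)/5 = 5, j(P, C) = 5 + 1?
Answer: 150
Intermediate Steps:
j(P, C) = 6
n(R) = 25 (n(R) = 5*5 = 25)
w = -11 (w = 7 - ((6 + 6) + 6) = 7 - (12 + 6) = 7 - 1*18 = 7 - 18 = -11)
v(K) = 25 + K (v(K) = K + 25 = 25 + K)
(w + 14)*v((6 - 1)**2) = (-11 + 14)*(25 + (6 - 1)**2) = 3*(25 + 5**2) = 3*(25 + 25) = 3*50 = 150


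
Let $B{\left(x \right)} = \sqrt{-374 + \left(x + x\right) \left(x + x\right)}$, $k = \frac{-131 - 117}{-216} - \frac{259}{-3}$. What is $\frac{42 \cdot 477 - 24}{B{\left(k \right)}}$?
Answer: $\frac{54027 \sqrt{22043530}}{2204353} \approx 115.07$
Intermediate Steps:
$k = \frac{2362}{27}$ ($k = \left(-131 - 117\right) \left(- \frac{1}{216}\right) - - \frac{259}{3} = \left(-248\right) \left(- \frac{1}{216}\right) + \frac{259}{3} = \frac{31}{27} + \frac{259}{3} = \frac{2362}{27} \approx 87.481$)
$B{\left(x \right)} = \sqrt{-374 + 4 x^{2}}$ ($B{\left(x \right)} = \sqrt{-374 + 2 x 2 x} = \sqrt{-374 + 4 x^{2}}$)
$\frac{42 \cdot 477 - 24}{B{\left(k \right)}} = \frac{42 \cdot 477 - 24}{\sqrt{-374 + 4 \left(\frac{2362}{27}\right)^{2}}} = \frac{20034 - 24}{\sqrt{-374 + 4 \cdot \frac{5579044}{729}}} = \frac{20010}{\sqrt{-374 + \frac{22316176}{729}}} = \frac{20010}{\sqrt{\frac{22043530}{729}}} = \frac{20010}{\frac{1}{27} \sqrt{22043530}} = 20010 \frac{27 \sqrt{22043530}}{22043530} = \frac{54027 \sqrt{22043530}}{2204353}$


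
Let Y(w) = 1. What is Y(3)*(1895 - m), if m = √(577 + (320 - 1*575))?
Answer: 1895 - √322 ≈ 1877.1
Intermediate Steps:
m = √322 (m = √(577 + (320 - 575)) = √(577 - 255) = √322 ≈ 17.944)
Y(3)*(1895 - m) = 1*(1895 - √322) = 1895 - √322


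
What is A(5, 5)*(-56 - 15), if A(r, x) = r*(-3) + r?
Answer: 710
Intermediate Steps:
A(r, x) = -2*r (A(r, x) = -3*r + r = -2*r)
A(5, 5)*(-56 - 15) = (-2*5)*(-56 - 15) = -10*(-71) = 710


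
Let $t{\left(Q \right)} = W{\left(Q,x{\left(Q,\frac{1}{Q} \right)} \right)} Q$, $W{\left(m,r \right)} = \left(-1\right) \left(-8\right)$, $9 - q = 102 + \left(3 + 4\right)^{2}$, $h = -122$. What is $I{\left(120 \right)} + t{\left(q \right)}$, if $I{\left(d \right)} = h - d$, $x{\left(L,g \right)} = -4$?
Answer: $-1378$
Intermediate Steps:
$q = -142$ ($q = 9 - \left(102 + \left(3 + 4\right)^{2}\right) = 9 - \left(102 + 7^{2}\right) = 9 - \left(102 + 49\right) = 9 - 151 = -142$)
$I{\left(d \right)} = -122 - d$
$W{\left(m,r \right)} = 8$
$t{\left(Q \right)} = 8 Q$
$I{\left(120 \right)} + t{\left(q \right)} = \left(-122 - 120\right) + 8 \left(-142\right) = \left(-122 - 120\right) - 1136 = -242 - 1136 = -1378$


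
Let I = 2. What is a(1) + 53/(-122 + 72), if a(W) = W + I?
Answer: 97/50 ≈ 1.9400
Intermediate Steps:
a(W) = 2 + W (a(W) = W + 2 = 2 + W)
a(1) + 53/(-122 + 72) = (2 + 1) + 53/(-122 + 72) = 3 + 53/(-50) = 3 - 1/50*53 = 3 - 53/50 = 97/50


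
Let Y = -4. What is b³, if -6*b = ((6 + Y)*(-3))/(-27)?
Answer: -1/19683 ≈ -5.0805e-5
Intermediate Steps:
b = -1/27 (b = -(6 - 4)*(-3)/(6*(-27)) = -2*(-3)*(-1)/(6*27) = -(-1)*(-1)/27 = -⅙*2/9 = -1/27 ≈ -0.037037)
b³ = (-1/27)³ = -1/19683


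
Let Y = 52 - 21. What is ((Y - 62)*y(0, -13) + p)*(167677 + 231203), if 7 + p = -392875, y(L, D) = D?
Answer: -156552023520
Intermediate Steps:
Y = 31
p = -392882 (p = -7 - 392875 = -392882)
((Y - 62)*y(0, -13) + p)*(167677 + 231203) = ((31 - 62)*(-13) - 392882)*(167677 + 231203) = (-31*(-13) - 392882)*398880 = (403 - 392882)*398880 = -392479*398880 = -156552023520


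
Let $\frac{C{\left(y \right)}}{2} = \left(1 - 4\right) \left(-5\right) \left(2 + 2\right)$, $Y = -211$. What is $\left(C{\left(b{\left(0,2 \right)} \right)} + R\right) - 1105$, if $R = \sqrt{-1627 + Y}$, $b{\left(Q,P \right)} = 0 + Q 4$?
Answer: $-985 + i \sqrt{1838} \approx -985.0 + 42.872 i$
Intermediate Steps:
$b{\left(Q,P \right)} = 4 Q$ ($b{\left(Q,P \right)} = 0 + 4 Q = 4 Q$)
$R = i \sqrt{1838}$ ($R = \sqrt{-1627 - 211} = \sqrt{-1838} = i \sqrt{1838} \approx 42.872 i$)
$C{\left(y \right)} = 120$ ($C{\left(y \right)} = 2 \left(1 - 4\right) \left(-5\right) \left(2 + 2\right) = 2 \left(-3\right) \left(-5\right) 4 = 2 \cdot 15 \cdot 4 = 2 \cdot 60 = 120$)
$\left(C{\left(b{\left(0,2 \right)} \right)} + R\right) - 1105 = \left(120 + i \sqrt{1838}\right) - 1105 = -985 + i \sqrt{1838}$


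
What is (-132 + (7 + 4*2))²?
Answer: 13689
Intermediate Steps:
(-132 + (7 + 4*2))² = (-132 + (7 + 8))² = (-132 + 15)² = (-117)² = 13689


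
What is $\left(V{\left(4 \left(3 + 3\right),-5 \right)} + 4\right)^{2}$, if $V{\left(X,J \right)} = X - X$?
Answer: $16$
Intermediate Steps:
$V{\left(X,J \right)} = 0$
$\left(V{\left(4 \left(3 + 3\right),-5 \right)} + 4\right)^{2} = \left(0 + 4\right)^{2} = 4^{2} = 16$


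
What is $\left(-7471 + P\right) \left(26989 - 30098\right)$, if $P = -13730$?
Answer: $65913909$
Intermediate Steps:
$\left(-7471 + P\right) \left(26989 - 30098\right) = \left(-7471 - 13730\right) \left(26989 - 30098\right) = \left(-21201\right) \left(-3109\right) = 65913909$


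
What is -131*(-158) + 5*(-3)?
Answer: 20683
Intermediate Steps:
-131*(-158) + 5*(-3) = 20698 - 15 = 20683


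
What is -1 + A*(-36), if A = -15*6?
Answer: 3239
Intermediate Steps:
A = -90
-1 + A*(-36) = -1 - 90*(-36) = -1 + 3240 = 3239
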